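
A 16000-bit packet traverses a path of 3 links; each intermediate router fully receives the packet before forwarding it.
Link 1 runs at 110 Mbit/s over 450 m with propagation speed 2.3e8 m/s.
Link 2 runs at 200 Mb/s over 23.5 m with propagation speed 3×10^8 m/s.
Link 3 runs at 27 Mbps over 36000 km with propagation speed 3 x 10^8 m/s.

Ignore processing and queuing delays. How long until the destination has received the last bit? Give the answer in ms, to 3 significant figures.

Transmission delays (L/R per hop): 0.145455, 0.08, 0.592593 ms; sum = 0.818047 ms.
Propagation delays (d/s per hop): 0.00195652, 7.83333e-05, 120 ms; sum = 120.002 ms.
End-to-end = 121 ms.

121 ms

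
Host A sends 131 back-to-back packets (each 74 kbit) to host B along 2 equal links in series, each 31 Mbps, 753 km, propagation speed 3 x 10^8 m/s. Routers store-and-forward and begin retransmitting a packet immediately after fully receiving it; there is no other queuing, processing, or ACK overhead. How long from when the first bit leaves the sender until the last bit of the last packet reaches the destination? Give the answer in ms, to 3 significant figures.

Per-hop transmission t_tx = L/R = 74000/31000000 = 2.3871 ms.
Per-hop propagation t_prop = 753000/300000000 = 2.51 ms.
Pipeline fill: first packet needs 2·t_tx to clear all hops; remaining 130 packets each add one t_tx.
Total = (2+131-1)·t_tx + 2·t_prop = 132·2.3871 + 2·2.51 = 320 ms.

320 ms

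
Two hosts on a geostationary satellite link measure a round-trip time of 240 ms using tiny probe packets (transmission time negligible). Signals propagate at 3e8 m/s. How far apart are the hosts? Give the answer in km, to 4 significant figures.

36000 km

One-way propagation = RTT/2 = 120 ms.
d = s × t = 300000000 × 0.12 = 36000 km.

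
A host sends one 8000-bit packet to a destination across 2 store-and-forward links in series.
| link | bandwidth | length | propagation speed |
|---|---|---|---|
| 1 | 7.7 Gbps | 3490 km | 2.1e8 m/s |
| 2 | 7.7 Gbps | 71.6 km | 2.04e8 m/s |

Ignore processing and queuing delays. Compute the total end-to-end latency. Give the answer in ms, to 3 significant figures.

Transmission delay per hop = L/R = 8000/7700000000 = 0.00103896 ms; 2 hops → 0.00207792 ms.
Propagation delays (d/s per hop): 16.619, 0.35098 ms; sum = 16.97 ms.
End-to-end = 17.0 ms.

17.0 ms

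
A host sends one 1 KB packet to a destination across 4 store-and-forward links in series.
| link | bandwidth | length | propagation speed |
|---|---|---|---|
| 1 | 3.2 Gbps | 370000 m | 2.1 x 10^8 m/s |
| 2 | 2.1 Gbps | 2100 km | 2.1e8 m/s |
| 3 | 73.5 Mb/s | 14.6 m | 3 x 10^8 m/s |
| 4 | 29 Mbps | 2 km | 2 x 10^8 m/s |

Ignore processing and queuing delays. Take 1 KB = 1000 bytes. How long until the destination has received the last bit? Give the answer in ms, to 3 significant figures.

L = 8000 bits.
Transmission delays (L/R per hop): 0.0025, 0.00380952, 0.108844, 0.275862 ms; sum = 0.391015 ms.
Propagation delays (d/s per hop): 1.7619, 10, 4.86667e-05, 0.01 ms; sum = 11.772 ms.
End-to-end = 12.2 ms.

12.2 ms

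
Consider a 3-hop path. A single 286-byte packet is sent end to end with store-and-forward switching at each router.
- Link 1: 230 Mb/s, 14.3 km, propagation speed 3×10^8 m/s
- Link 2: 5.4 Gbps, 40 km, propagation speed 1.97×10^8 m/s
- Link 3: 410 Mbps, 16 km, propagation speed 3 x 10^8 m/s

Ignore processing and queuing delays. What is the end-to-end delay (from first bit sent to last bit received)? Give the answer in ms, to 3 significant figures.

L = 286 × 8 = 2288 bits.
Transmission delays (L/R per hop): 0.00994783, 0.000423704, 0.00558049 ms; sum = 0.015952 ms.
Propagation delays (d/s per hop): 0.0476667, 0.203046, 0.0533333 ms; sum = 0.304046 ms.
End-to-end = 0.320 ms.

0.320 ms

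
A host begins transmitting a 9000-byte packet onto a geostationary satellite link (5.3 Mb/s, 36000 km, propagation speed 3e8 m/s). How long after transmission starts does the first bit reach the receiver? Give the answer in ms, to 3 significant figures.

First bit experiences only propagation delay: d/s = 36000000/300000000 = 120 ms.

120 ms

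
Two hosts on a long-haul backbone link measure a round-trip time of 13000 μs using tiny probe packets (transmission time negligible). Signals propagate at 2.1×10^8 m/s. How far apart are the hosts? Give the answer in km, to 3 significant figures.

One-way propagation = RTT/2 = 6500 μs.
d = s × t = 210000000 × 0.0065 = 1370 km.

1370 km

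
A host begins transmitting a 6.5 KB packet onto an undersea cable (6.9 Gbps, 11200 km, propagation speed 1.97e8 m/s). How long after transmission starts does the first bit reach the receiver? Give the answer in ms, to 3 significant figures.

56.9 ms

First bit experiences only propagation delay: d/s = 11200000/197000000 = 56.9 ms.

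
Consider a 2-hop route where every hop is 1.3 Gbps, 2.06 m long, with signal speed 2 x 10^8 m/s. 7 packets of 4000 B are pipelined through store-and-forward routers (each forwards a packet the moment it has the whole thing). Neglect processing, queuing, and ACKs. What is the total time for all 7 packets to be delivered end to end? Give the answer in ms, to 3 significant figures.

Per-hop transmission t_tx = L/R = 32000/1300000000 = 0.0246154 ms.
Per-hop propagation t_prop = 2.06/200000000 = 1.03e-05 ms.
Pipeline fill: first packet needs 2·t_tx to clear all hops; remaining 6 packets each add one t_tx.
Total = (2+7-1)·t_tx + 2·t_prop = 8·0.0246154 + 2·1.03e-05 = 0.197 ms.

0.197 ms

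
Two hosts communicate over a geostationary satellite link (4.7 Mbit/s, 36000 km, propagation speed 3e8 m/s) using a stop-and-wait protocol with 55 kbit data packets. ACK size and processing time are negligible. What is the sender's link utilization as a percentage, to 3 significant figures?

t_tx = L/R = 55000/4700000 = 0.0117021 s.
t_prop = 36000000/300000000 = 0.12 s; RTT = 0.24 s.
Cycle = t_tx + RTT = 0.251702 s.
Utilization = t_tx / cycle = 0.0117021/0.251702 = 4.65 %.

4.65 %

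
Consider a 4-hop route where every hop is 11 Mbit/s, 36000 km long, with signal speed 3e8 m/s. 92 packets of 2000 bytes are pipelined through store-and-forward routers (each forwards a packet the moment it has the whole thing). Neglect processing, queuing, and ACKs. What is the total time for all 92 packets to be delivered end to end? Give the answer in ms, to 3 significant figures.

Per-hop transmission t_tx = L/R = 16000/11000000 = 1.45455 ms.
Per-hop propagation t_prop = 36000000/300000000 = 120 ms.
Pipeline fill: first packet needs 4·t_tx to clear all hops; remaining 91 packets each add one t_tx.
Total = (4+92-1)·t_tx + 4·t_prop = 95·1.45455 + 4·120 = 618 ms.

618 ms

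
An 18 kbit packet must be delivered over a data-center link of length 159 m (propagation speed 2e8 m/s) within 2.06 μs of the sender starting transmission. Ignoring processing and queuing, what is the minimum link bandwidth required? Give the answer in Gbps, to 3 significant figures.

Propagation delay = 159 / 200000000 = 0.795 μs.
Transmission budget = 2.06 − 0.795 = 1.265 μs.
R ≥ L / t_tx = 18000 bits / 1.265e-06 s = 14.2 Gbps.

14.2 Gbps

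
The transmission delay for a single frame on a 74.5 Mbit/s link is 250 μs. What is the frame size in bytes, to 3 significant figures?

2330 bytes

L = R × t_tx = 74500000 b/s × 0.00025 s = 18625 bits.
In bytes: 18625 / 8 = 2330 bytes.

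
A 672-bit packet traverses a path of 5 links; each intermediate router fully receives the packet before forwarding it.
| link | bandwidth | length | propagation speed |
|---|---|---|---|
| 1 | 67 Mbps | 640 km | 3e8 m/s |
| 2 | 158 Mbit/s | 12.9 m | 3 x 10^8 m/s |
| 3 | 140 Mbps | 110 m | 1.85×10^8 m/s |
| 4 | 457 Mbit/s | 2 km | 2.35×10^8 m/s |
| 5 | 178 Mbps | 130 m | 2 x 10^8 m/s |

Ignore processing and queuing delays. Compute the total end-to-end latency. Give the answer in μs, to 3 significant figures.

2170 μs

Transmission delays (L/R per hop): 10.0299, 4.25316, 4.8, 1.47046, 3.77528 μs; sum = 24.3288 μs.
Propagation delays (d/s per hop): 2133.33, 0.043, 0.594595, 8.51064, 0.65 μs; sum = 2143.13 μs.
End-to-end = 2170 μs.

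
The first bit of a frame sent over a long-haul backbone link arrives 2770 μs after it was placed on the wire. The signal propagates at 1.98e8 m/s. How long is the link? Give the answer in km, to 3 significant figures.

548 km

d = s × t_prop = 198000000 × 0.00277 = 548 km.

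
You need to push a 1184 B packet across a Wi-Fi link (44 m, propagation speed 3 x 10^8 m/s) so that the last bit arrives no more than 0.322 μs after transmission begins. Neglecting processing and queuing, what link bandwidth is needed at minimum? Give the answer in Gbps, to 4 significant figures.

54.02 Gbps

L = 9472 bits.
Propagation delay = 44 / 300000000 = 0.146667 μs.
Transmission budget = 0.322 − 0.146667 = 0.175333 μs.
R ≥ L / t_tx = 9472 bits / 1.75333e-07 s = 54.02 Gbps.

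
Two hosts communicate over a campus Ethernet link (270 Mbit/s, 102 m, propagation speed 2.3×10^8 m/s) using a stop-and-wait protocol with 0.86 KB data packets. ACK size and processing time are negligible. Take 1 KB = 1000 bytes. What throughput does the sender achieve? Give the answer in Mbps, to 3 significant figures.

261 Mbps

t_tx = L/R = 6880/270000000 = 2.54815e-05 s.
t_prop = 102/2.3e+08 = 4.43478e-07 s; RTT = 8.86957e-07 s.
Cycle = t_tx + RTT = 2.63684e-05 s.
Throughput = L / cycle = 6880 / 2.63684e-05 = 261 Mbps.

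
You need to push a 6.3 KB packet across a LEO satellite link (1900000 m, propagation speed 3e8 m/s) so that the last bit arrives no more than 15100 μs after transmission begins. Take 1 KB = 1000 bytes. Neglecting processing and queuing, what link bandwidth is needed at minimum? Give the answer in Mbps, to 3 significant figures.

5.75 Mbps

L = 50400 bits.
Propagation delay = 1900000 / 300000000 = 6333.33 μs.
Transmission budget = 15100 − 6333.33 = 8766.67 μs.
R ≥ L / t_tx = 50400 bits / 0.00876667 s = 5.75 Mbps.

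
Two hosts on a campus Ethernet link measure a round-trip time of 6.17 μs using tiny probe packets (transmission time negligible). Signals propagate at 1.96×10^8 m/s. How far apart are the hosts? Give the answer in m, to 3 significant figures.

One-way propagation = RTT/2 = 3.085 μs.
d = s × t = 196000000 × 3.085e-06 = 605 m.

605 m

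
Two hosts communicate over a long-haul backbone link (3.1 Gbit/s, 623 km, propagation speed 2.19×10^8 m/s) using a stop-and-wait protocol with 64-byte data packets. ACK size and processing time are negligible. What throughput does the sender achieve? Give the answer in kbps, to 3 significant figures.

t_tx = L/R = 512/3100000000 = 1.65161e-07 s.
t_prop = 623000/219000000 = 0.00284475 s; RTT = 0.0056895 s.
Cycle = t_tx + RTT = 0.00568966 s.
Throughput = L / cycle = 512 / 0.00568966 = 90.0 kbps.

90.0 kbps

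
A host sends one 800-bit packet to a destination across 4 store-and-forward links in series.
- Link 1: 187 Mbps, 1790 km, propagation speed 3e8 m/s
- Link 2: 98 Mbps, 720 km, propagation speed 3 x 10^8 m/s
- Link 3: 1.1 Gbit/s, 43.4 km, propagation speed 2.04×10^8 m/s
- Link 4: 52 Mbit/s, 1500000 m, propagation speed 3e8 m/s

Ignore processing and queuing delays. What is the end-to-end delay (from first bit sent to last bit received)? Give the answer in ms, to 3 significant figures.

13.6 ms

Transmission delays (L/R per hop): 0.00427807, 0.00816327, 0.000727273, 0.0153846 ms; sum = 0.0285532 ms.
Propagation delays (d/s per hop): 5.96667, 2.4, 0.212745, 5 ms; sum = 13.5794 ms.
End-to-end = 13.6 ms.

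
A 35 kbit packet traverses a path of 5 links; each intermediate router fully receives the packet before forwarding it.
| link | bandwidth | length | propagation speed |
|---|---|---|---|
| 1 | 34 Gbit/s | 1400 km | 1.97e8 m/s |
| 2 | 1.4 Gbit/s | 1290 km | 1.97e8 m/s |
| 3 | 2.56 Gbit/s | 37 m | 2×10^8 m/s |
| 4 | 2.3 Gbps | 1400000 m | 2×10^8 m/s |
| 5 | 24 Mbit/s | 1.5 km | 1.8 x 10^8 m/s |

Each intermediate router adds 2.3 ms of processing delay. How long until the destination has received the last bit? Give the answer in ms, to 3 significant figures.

31.4 ms

L = 35000 bits.
Transmission delays (L/R per hop): 0.00102941, 0.025, 0.0136719, 0.0152174, 1.45833 ms; sum = 1.51325 ms.
Propagation delays (d/s per hop): 7.1066, 6.54822, 0.000185, 7, 0.00833333 ms; sum = 20.6633 ms.
Processing at 4 router(s): 4 × 2.3 ms = 9.2 ms.
End-to-end = 31.4 ms.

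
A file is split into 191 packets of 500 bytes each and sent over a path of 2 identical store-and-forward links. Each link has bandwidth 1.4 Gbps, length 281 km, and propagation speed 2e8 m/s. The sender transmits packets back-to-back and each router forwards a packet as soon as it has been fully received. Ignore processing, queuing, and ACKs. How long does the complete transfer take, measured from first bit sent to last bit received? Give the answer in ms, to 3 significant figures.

Per-hop transmission t_tx = L/R = 4000/1400000000 = 0.00285714 ms.
Per-hop propagation t_prop = 281000/200000000 = 1.405 ms.
Pipeline fill: first packet needs 2·t_tx to clear all hops; remaining 190 packets each add one t_tx.
Total = (2+191-1)·t_tx + 2·t_prop = 192·0.00285714 + 2·1.405 = 3.36 ms.

3.36 ms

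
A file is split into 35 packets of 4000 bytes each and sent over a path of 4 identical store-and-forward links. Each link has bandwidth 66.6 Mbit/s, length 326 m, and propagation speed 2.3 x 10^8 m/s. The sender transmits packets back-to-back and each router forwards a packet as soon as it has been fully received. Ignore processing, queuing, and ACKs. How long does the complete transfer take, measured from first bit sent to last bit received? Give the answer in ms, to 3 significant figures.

Per-hop transmission t_tx = L/R = 32000/6.66e+07 = 0.48048 ms.
Per-hop propagation t_prop = 326/2.3e+08 = 0.00141739 ms.
Pipeline fill: first packet needs 4·t_tx to clear all hops; remaining 34 packets each add one t_tx.
Total = (4+35-1)·t_tx + 4·t_prop = 38·0.48048 + 4·0.00141739 = 18.3 ms.

18.3 ms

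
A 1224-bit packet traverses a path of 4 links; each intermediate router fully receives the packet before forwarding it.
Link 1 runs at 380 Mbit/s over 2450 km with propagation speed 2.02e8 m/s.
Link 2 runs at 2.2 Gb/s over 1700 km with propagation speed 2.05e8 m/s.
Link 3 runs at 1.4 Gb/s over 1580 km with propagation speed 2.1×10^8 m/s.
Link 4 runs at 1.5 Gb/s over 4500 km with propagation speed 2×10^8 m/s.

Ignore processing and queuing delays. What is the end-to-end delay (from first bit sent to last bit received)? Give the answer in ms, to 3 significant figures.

50.5 ms

Transmission delays (L/R per hop): 0.00322105, 0.000556364, 0.000874286, 0.000816 ms; sum = 0.0054677 ms.
Propagation delays (d/s per hop): 12.1287, 8.29268, 7.52381, 22.5 ms; sum = 50.4452 ms.
End-to-end = 50.5 ms.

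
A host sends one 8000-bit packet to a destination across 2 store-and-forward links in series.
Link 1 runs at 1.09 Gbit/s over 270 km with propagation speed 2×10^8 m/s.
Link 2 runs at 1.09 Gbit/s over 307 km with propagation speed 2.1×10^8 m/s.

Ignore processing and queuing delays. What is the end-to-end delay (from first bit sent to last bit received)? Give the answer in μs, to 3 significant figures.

Transmission delay per hop = L/R = 8000/1090000000 = 7.33945 μs; 2 hops → 14.6789 μs.
Propagation delays (d/s per hop): 1350, 1461.9 μs; sum = 2811.9 μs.
End-to-end = 2830 μs.

2830 μs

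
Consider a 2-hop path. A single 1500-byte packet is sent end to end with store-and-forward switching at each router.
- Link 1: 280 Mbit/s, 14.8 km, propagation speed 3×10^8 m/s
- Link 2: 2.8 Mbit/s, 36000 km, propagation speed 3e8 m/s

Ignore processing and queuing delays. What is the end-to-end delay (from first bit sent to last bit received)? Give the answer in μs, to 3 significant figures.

L = 1500 × 8 = 12000 bits.
Transmission delays (L/R per hop): 42.8571, 4285.71 μs; sum = 4328.57 μs.
Propagation delays (d/s per hop): 49.3333, 120000 μs; sum = 120049 μs.
End-to-end = 124000 μs.

124000 μs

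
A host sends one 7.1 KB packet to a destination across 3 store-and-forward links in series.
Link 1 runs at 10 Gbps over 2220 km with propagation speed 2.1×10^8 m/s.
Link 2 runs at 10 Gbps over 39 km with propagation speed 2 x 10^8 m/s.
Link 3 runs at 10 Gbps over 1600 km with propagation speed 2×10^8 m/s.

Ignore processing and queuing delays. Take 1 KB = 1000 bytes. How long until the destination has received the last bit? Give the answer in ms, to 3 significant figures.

18.8 ms

L = 56800 bits.
Transmission delay per hop = L/R = 56800/10000000000 = 0.00568 ms; 3 hops → 0.01704 ms.
Propagation delays (d/s per hop): 10.5714, 0.195, 8 ms; sum = 18.7664 ms.
End-to-end = 18.8 ms.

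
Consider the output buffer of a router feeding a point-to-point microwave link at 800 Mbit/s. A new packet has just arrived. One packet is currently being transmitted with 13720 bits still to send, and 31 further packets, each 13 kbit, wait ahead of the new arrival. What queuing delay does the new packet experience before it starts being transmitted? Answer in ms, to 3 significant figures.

Each queued packet: L/R = 13000/800000000 = 0.01625 ms.
31 queued → 0.50375 ms.
Plus remaining 13720 bits of current packet: 0.01715 ms.
Queuing delay = 0.521 ms.

0.521 ms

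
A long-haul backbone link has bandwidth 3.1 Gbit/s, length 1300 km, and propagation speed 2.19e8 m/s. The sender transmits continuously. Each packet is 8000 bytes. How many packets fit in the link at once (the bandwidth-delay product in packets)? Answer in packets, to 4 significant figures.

287.5 packets

Propagation delay = 1300000 / 219000000 = 0.00593607 s.
BDP = R × t_prop = 3100000000 × 0.00593607 = 18401800 bits.
In packets of 64000 bits: 287.5 packets.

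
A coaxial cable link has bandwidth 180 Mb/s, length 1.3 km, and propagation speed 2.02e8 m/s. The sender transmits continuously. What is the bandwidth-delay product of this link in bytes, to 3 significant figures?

145 bytes

Propagation delay = 1300 / 202000000 = 6.43564e-06 s.
BDP = R × t_prop = 180000000 × 6.43564e-06 = 1158.42 bits.
In bytes: 1158.42/8 = 145 bytes.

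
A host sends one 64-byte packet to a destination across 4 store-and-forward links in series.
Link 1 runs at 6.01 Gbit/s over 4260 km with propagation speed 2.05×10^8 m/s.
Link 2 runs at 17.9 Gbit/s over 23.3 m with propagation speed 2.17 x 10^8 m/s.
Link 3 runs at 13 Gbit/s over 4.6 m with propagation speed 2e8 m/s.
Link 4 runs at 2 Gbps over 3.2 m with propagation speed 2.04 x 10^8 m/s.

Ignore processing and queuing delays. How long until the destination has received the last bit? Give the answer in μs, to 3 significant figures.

L = 64 × 8 = 512 bits.
Transmission delays (L/R per hop): 0.0851913, 0.0286034, 0.0393846, 0.256 μs; sum = 0.409179 μs.
Propagation delays (d/s per hop): 20780.5, 0.107373, 0.023, 0.0156863 μs; sum = 20780.6 μs.
End-to-end = 20800 μs.

20800 μs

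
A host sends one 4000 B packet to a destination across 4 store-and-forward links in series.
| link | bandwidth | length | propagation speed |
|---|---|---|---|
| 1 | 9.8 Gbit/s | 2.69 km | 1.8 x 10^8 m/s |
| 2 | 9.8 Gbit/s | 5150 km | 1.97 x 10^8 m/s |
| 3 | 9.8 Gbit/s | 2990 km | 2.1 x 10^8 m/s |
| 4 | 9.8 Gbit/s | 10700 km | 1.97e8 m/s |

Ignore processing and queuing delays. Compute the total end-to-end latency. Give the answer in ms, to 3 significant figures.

94.7 ms

L = 4000 × 8 = 32000 bits.
Transmission delay per hop = L/R = 32000/9800000000 = 0.00326531 ms; 4 hops → 0.0130612 ms.
Propagation delays (d/s per hop): 0.0149444, 26.1421, 14.2381, 54.3147 ms; sum = 94.7099 ms.
End-to-end = 94.7 ms.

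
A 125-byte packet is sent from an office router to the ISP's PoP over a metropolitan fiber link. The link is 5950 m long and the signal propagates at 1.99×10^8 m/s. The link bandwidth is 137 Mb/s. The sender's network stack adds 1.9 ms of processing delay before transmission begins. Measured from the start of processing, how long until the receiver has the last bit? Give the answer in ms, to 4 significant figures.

L = 125 × 8 = 1000 bits.
Transmission delay = L/R = 1000 / 137000000 = 0.00729927 ms.
Propagation delay = d/s = 5950 m / 199000000 m/s = 0.0298995 ms.
Plus processing delay 1.9 ms = 1.9 ms.
Total = 1.937 ms.

1.937 ms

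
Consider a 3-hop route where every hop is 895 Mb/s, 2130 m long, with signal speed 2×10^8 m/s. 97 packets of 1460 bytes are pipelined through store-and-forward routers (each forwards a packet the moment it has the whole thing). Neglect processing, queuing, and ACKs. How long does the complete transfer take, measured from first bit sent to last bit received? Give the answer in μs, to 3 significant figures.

1320 μs

Per-hop transmission t_tx = L/R = 11680/895000000 = 13.0503 μs.
Per-hop propagation t_prop = 2130/200000000 = 10.65 μs.
Pipeline fill: first packet needs 3·t_tx to clear all hops; remaining 96 packets each add one t_tx.
Total = (3+97-1)·t_tx + 3·t_prop = 99·13.0503 + 3·10.65 = 1320 μs.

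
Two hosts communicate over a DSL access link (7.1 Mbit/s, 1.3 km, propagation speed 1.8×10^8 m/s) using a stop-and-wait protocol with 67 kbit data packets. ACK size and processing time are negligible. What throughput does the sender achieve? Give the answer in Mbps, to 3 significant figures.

t_tx = L/R = 67000/7100000 = 0.00943662 s.
t_prop = 1300/180000000 = 7.22222e-06 s; RTT = 1.44444e-05 s.
Cycle = t_tx + RTT = 0.00945106 s.
Throughput = L / cycle = 67000 / 0.00945106 = 7.09 Mbps.

7.09 Mbps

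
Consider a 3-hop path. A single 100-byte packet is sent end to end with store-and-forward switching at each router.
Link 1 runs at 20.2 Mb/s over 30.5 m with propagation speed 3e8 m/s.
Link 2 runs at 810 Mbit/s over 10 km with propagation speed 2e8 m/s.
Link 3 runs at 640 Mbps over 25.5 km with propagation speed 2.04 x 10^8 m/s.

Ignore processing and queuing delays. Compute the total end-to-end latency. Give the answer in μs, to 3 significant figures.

217 μs

L = 100 × 8 = 800 bits.
Transmission delays (L/R per hop): 39.604, 0.987654, 1.25 μs; sum = 41.8416 μs.
Propagation delays (d/s per hop): 0.101667, 50, 125 μs; sum = 175.102 μs.
End-to-end = 217 μs.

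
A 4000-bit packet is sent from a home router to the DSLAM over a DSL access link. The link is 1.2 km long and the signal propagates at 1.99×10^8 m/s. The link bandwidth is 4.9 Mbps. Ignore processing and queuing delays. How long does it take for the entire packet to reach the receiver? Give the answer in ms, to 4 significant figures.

Transmission delay = L/R = 4000 / 4900000 = 0.816327 ms.
Propagation delay = d/s = 1200 m / 199000000 m/s = 0.00603015 ms.
Total = 0.8224 ms.

0.8224 ms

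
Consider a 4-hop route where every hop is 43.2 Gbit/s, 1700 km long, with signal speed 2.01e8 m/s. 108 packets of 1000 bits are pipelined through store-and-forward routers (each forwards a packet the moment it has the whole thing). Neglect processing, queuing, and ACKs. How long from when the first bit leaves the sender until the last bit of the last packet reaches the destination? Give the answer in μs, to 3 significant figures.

Per-hop transmission t_tx = L/R = 1000/43200000000 = 0.0231481 μs.
Per-hop propagation t_prop = 1700000/2.01e+08 = 8457.71 μs.
Pipeline fill: first packet needs 4·t_tx to clear all hops; remaining 107 packets each add one t_tx.
Total = (4+108-1)·t_tx + 4·t_prop = 111·0.0231481 + 4·8457.71 = 33800 μs.

33800 μs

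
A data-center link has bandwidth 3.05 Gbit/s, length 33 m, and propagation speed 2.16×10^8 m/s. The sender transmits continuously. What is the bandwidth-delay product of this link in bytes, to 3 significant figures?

58.2 bytes

Propagation delay = 33 / 216000000 = 1.52778e-07 s.
BDP = R × t_prop = 3050000000 × 1.52778e-07 = 465.972 bits.
In bytes: 465.972/8 = 58.2 bytes.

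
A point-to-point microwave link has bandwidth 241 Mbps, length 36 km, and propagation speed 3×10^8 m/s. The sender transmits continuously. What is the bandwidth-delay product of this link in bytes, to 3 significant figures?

Propagation delay = 36000 / 300000000 = 0.00012 s.
BDP = R × t_prop = 241000000 × 0.00012 = 28920 bits.
In bytes: 28920/8 = 3620 bytes.

3620 bytes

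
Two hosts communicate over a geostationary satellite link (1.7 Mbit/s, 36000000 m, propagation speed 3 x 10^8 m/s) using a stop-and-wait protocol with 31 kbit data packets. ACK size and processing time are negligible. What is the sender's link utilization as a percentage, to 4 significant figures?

7.062 %

t_tx = L/R = 31000/1700000 = 0.0182353 s.
t_prop = 36000000/300000000 = 0.12 s; RTT = 0.24 s.
Cycle = t_tx + RTT = 0.258235 s.
Utilization = t_tx / cycle = 0.0182353/0.258235 = 7.062 %.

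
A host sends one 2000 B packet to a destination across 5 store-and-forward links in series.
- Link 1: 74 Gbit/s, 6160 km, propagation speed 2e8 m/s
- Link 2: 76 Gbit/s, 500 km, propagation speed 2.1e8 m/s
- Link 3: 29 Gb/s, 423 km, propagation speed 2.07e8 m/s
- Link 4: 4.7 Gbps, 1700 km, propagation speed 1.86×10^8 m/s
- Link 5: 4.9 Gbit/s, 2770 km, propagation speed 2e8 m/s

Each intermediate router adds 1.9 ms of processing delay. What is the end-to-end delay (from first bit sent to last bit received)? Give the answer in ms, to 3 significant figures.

L = 2000 × 8 = 16000 bits.
Transmission delays (L/R per hop): 0.000216216, 0.000210526, 0.000551724, 0.00340426, 0.00326531 ms; sum = 0.00764803 ms.
Propagation delays (d/s per hop): 30.8, 2.38095, 2.04348, 9.13978, 13.85 ms; sum = 58.2142 ms.
Processing at 4 router(s): 4 × 1.9 ms = 7.6 ms.
End-to-end = 65.8 ms.

65.8 ms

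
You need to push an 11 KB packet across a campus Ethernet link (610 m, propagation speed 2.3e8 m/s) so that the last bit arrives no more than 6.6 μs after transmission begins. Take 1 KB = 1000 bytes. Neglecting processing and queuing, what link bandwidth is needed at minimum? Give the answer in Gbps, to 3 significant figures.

L = 88000 bits.
Propagation delay = 610 / 2.3e+08 = 2.65217 μs.
Transmission budget = 6.6 − 2.65217 = 3.94783 μs.
R ≥ L / t_tx = 88000 bits / 3.94783e-06 s = 22.3 Gbps.

22.3 Gbps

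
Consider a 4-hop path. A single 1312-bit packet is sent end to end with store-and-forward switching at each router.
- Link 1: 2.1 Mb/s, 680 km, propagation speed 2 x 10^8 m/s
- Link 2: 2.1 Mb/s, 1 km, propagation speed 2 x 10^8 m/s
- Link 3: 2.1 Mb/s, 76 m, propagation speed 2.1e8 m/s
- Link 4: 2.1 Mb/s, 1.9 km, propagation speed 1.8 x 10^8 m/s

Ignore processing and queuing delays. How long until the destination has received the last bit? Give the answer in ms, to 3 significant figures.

Transmission delay per hop = L/R = 1312/2100000 = 0.624762 ms; 4 hops → 2.49905 ms.
Propagation delays (d/s per hop): 3.4, 0.005, 0.000361905, 0.0105556 ms; sum = 3.41592 ms.
End-to-end = 5.91 ms.

5.91 ms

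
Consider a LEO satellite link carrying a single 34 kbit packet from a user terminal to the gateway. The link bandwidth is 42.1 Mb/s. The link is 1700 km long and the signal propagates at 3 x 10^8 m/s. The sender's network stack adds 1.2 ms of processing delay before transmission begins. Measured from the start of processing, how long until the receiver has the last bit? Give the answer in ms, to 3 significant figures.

L = 34000 bits.
Transmission delay = L/R = 34000 / 42100000 = 0.807601 ms.
Propagation delay = d/s = 1700000 m / 300000000 m/s = 5.66667 ms.
Plus processing delay 1.2 ms = 1.2 ms.
Total = 7.67 ms.

7.67 ms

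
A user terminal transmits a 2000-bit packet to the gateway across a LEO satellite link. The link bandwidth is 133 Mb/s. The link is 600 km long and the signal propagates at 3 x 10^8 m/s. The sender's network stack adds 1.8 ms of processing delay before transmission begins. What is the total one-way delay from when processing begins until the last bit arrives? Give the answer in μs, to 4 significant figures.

Transmission delay = L/R = 2000 / 133000000 = 15.0376 μs.
Propagation delay = d/s = 600000 m / 300000000 m/s = 2000 μs.
Plus processing delay 1.8 ms = 1800 μs.
Total = 3815 μs.

3815 μs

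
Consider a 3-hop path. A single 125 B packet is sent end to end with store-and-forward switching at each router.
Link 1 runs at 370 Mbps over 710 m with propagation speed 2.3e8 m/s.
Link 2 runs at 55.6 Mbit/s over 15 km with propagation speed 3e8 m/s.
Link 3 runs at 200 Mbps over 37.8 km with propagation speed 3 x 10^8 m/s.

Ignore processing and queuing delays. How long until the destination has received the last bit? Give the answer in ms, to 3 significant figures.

L = 125 × 8 = 1000 bits.
Transmission delays (L/R per hop): 0.0027027, 0.0179856, 0.005 ms; sum = 0.0256883 ms.
Propagation delays (d/s per hop): 0.00308696, 0.05, 0.126 ms; sum = 0.179087 ms.
End-to-end = 0.205 ms.

0.205 ms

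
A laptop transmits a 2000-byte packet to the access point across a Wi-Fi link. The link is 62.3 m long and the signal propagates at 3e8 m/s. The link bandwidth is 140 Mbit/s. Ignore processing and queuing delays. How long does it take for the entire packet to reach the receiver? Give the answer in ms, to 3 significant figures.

L = 2000 × 8 = 16000 bits.
Transmission delay = L/R = 16000 / 140000000 = 0.114286 ms.
Propagation delay = d/s = 62.3 m / 300000000 m/s = 0.000207667 ms.
Total = 0.114 ms.

0.114 ms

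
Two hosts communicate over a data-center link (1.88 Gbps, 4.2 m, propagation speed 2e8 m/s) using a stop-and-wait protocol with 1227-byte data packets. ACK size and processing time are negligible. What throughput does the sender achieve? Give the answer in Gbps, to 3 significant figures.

1.86 Gbps

t_tx = L/R = 9816/1880000000 = 5.22128e-06 s.
t_prop = 4.2/200000000 = 2.1e-08 s; RTT = 4.2e-08 s.
Cycle = t_tx + RTT = 5.26328e-06 s.
Throughput = L / cycle = 9816 / 5.26328e-06 = 1.86 Gbps.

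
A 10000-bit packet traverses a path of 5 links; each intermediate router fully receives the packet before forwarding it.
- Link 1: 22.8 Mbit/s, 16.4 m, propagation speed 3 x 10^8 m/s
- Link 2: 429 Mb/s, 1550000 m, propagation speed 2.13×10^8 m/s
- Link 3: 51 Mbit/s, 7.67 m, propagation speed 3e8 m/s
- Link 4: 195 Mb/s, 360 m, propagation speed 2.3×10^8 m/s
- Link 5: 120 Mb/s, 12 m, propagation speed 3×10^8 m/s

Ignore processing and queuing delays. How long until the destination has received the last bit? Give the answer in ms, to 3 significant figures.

8.07 ms

Transmission delays (L/R per hop): 0.438596, 0.02331, 0.196078, 0.0512821, 0.0833333 ms; sum = 0.7926 ms.
Propagation delays (d/s per hop): 5.46667e-05, 7.277, 2.55667e-05, 0.00156522, 4e-05 ms; sum = 7.27868 ms.
End-to-end = 8.07 ms.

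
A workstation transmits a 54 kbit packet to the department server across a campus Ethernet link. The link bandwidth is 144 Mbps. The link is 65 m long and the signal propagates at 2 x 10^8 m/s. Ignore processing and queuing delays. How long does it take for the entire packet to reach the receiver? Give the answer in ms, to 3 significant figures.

L = 54000 bits.
Transmission delay = L/R = 54000 / 144000000 = 0.375 ms.
Propagation delay = d/s = 65 m / 200000000 m/s = 0.000325 ms.
Total = 0.375 ms.

0.375 ms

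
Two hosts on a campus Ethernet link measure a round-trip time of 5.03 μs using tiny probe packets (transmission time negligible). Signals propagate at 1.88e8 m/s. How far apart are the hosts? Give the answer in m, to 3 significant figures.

473 m

One-way propagation = RTT/2 = 2.515 μs.
d = s × t = 188000000 × 2.515e-06 = 473 m.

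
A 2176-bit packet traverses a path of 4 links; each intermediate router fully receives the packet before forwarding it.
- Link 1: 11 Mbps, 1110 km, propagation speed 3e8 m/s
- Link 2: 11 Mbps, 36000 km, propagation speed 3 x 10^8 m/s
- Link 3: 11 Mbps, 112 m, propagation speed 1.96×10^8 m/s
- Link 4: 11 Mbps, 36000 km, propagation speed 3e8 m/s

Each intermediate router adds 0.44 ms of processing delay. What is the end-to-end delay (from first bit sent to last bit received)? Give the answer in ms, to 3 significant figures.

246 ms

Transmission delay per hop = L/R = 2176/11000000 = 0.197818 ms; 4 hops → 0.791273 ms.
Propagation delays (d/s per hop): 3.7, 120, 0.000571429, 120 ms; sum = 243.701 ms.
Processing at 3 router(s): 3 × 0.44 ms = 1.32 ms.
End-to-end = 246 ms.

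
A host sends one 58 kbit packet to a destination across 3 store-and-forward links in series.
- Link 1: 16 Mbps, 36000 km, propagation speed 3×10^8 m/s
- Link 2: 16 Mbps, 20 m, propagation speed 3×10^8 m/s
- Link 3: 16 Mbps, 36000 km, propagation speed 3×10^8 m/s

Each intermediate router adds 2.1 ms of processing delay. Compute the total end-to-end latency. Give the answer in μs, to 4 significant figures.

L = 58000 bits.
Transmission delay per hop = L/R = 58000/16000000 = 3625 μs; 3 hops → 10875 μs.
Propagation delays (d/s per hop): 120000, 0.0666667, 120000 μs; sum = 240000 μs.
Processing at 2 router(s): 2 × 2.1 ms = 4200 μs.
End-to-end = 255100 μs.

255100 μs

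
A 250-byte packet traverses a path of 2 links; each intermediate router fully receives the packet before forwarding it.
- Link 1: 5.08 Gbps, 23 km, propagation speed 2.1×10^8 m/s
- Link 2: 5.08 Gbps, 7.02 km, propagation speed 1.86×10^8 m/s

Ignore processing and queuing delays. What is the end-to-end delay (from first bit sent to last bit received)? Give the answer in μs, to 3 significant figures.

L = 250 × 8 = 2000 bits.
Transmission delay per hop = L/R = 2000/5080000000 = 0.393701 μs; 2 hops → 0.787402 μs.
Propagation delays (d/s per hop): 109.524, 37.7419 μs; sum = 147.266 μs.
End-to-end = 148 μs.

148 μs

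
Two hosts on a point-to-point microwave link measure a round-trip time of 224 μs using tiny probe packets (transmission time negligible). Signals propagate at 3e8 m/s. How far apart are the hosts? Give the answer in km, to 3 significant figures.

One-way propagation = RTT/2 = 112 μs.
d = s × t = 300000000 × 0.000112 = 33.6 km.

33.6 km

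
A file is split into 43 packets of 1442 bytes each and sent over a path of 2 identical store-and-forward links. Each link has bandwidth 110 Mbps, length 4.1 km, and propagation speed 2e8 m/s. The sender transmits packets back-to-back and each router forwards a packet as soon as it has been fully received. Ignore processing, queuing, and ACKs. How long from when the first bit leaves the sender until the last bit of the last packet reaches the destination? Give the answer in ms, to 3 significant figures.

Per-hop transmission t_tx = L/R = 11536/110000000 = 0.104873 ms.
Per-hop propagation t_prop = 4100/200000000 = 0.0205 ms.
Pipeline fill: first packet needs 2·t_tx to clear all hops; remaining 42 packets each add one t_tx.
Total = (2+43-1)·t_tx + 2·t_prop = 44·0.104873 + 2·0.0205 = 4.66 ms.

4.66 ms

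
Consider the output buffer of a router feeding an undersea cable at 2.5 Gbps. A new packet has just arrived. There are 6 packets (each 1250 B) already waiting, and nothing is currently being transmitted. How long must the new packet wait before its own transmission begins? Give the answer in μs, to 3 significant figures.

24.0 μs

Each queued packet: L/R = 10000/2500000000 = 4 μs.
6 queued → 24 μs.
Queuing delay = 24.0 μs.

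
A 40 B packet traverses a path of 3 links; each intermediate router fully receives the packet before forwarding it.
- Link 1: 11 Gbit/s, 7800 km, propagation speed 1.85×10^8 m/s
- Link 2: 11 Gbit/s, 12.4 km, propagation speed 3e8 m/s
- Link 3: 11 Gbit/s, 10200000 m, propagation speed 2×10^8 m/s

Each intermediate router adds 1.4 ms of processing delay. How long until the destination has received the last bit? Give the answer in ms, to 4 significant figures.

L = 40 × 8 = 320 bits.
Transmission delay per hop = L/R = 320/11000000000 = 2.90909e-05 ms; 3 hops → 8.72727e-05 ms.
Propagation delays (d/s per hop): 42.1622, 0.0413333, 51 ms; sum = 93.2035 ms.
Processing at 2 router(s): 2 × 1.4 ms = 2.8 ms.
End-to-end = 96.00 ms.

96.00 ms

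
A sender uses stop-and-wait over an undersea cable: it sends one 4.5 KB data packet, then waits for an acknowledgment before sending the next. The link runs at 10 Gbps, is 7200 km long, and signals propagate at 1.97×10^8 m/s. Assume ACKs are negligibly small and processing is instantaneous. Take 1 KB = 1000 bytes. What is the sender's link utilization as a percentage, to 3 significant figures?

t_tx = L/R = 36000/10000000000 = 3.6e-06 s.
t_prop = 7200000/197000000 = 0.0365482 s; RTT = 0.0730964 s.
Cycle = t_tx + RTT = 0.0731 s.
Utilization = t_tx / cycle = 3.6e-06/0.0731 = 0.00492 %.

0.00492 %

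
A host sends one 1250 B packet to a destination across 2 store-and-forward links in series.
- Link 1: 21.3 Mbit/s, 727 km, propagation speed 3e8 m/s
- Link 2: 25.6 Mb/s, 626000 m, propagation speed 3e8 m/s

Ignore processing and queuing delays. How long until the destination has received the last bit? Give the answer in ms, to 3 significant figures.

5.37 ms

L = 1250 × 8 = 10000 bits.
Transmission delays (L/R per hop): 0.469484, 0.390625 ms; sum = 0.860109 ms.
Propagation delays (d/s per hop): 2.42333, 2.08667 ms; sum = 4.51 ms.
End-to-end = 5.37 ms.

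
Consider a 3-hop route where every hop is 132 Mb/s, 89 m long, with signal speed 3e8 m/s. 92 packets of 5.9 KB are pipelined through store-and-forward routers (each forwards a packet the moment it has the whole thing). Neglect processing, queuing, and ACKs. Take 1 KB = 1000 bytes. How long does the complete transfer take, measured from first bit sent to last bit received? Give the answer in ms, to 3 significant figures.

33.6 ms

Per-hop transmission t_tx = L/R = 47200/132000000 = 0.357576 ms.
Per-hop propagation t_prop = 89/300000000 = 0.000296667 ms.
Pipeline fill: first packet needs 3·t_tx to clear all hops; remaining 91 packets each add one t_tx.
Total = (3+92-1)·t_tx + 3·t_prop = 94·0.357576 + 3·0.000296667 = 33.6 ms.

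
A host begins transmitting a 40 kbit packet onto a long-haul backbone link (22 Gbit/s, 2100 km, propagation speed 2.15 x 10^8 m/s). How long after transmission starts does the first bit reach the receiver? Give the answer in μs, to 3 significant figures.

First bit experiences only propagation delay: d/s = 2100000/215000000 = 9770 μs.

9770 μs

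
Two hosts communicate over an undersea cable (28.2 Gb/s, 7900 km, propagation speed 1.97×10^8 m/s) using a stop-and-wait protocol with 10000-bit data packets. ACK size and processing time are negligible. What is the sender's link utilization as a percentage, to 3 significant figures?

t_tx = L/R = 10000/28200000000 = 3.5461e-07 s.
t_prop = 7900000/197000000 = 0.0401015 s; RTT = 0.080203 s.
Cycle = t_tx + RTT = 0.0802034 s.
Utilization = t_tx / cycle = 3.5461e-07/0.0802034 = 0.000442 %.

0.000442 %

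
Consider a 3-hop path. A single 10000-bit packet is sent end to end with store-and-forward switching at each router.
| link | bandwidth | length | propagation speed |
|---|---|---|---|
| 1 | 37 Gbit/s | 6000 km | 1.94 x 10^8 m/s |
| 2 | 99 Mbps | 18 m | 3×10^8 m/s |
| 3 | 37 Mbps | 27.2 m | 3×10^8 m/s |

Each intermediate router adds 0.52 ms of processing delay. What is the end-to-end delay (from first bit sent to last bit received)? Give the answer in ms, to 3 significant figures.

Transmission delays (L/R per hop): 0.00027027, 0.10101, 0.27027 ms; sum = 0.371551 ms.
Propagation delays (d/s per hop): 30.9278, 6e-05, 9.06667e-05 ms; sum = 30.928 ms.
Processing at 2 router(s): 2 × 0.52 ms = 1.04 ms.
End-to-end = 32.3 ms.

32.3 ms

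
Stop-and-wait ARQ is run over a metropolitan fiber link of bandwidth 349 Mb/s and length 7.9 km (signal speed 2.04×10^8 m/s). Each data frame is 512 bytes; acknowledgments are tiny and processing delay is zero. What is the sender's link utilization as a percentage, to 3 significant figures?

t_tx = L/R = 4096/349000000 = 1.17364e-05 s.
t_prop = 7900/204000000 = 3.87255e-05 s; RTT = 7.7451e-05 s.
Cycle = t_tx + RTT = 8.91874e-05 s.
Utilization = t_tx / cycle = 1.17364e-05/8.91874e-05 = 13.2 %.

13.2 %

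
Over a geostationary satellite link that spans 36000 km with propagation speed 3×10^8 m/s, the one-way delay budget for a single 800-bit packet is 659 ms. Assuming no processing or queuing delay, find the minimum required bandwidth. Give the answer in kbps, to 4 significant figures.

1.484 kbps

Propagation delay = 36000000 / 300000000 = 120 ms.
Transmission budget = 659 − 120 = 539 ms.
R ≥ L / t_tx = 800 bits / 0.539 s = 1.484 kbps.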